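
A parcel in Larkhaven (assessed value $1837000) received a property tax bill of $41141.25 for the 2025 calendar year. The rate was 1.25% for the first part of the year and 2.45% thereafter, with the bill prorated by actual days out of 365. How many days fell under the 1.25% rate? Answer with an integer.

Let d = days at the first rate; then 365 − d days at the second rate.
$1837000 × [1.25%·d + 2.45%·(365−d)] / 365 = $41141.25
Solving gives d = 64, so the new rate took effect on 6 March 2025.

64 days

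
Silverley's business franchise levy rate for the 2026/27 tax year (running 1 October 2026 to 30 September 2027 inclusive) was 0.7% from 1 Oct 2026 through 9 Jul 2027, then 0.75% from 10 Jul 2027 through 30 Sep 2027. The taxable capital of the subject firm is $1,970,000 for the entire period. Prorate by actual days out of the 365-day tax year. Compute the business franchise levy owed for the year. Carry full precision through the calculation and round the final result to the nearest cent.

1 Oct 2026 – 9 Jul 2027: 282 days at 0.7% → $1,970,000 × 0.7% × 282/365 = $10,654.1918
10 Jul – 30 Sep 2027: 83 days at 0.75% → $1,970,000 × 0.75% × 83/365 = $3,359.7945
Total = $14,013.9863

$14,013.99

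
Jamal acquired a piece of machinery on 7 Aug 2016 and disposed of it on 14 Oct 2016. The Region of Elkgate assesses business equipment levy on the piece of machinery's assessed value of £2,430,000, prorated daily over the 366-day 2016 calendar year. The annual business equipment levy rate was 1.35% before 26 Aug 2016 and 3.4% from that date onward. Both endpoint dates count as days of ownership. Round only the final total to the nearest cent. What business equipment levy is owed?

7 Aug – 25 Aug 2016: 19 days at 1.35% → £2,430,000 × 1.35% × 19/366 = £1,702.9918
26 Aug – 14 Oct 2016: 50 days at 3.4% → £2,430,000 × 3.4% × 50/366 = £11,286.8852
Total = £12,989.8770

£12,989.88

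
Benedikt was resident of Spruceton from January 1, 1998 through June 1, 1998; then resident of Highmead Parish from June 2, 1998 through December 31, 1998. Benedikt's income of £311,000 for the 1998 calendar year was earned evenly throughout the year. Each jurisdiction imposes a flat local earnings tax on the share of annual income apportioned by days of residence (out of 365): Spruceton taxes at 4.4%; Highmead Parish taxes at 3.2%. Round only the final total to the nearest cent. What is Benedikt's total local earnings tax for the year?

Spruceton, January 1 – June 1, 1998: 152 days → £311,000 × 4.4% × 152/365 = £5,698.5425
Highmead Parish, June 2 – December 31, 1998: 213 days → £311,000 × 3.2% × 213/365 = £5,807.6055
Total = £11,506.1479

£11,506.15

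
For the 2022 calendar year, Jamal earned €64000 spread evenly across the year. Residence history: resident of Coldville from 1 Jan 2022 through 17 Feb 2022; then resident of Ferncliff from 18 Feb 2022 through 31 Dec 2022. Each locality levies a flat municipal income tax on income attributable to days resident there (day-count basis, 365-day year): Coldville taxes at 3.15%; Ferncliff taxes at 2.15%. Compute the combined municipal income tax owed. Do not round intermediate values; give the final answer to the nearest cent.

Coldville, 1 Jan – 17 Feb 2022: 48 days → €64000 × 3.15% × 48/365 = €265.1178
Ferncliff, 18 Feb – 31 Dec 2022: 317 days → €64000 × 2.15% × 317/365 = €1195.0466
Total = €1460.1644

€1460.16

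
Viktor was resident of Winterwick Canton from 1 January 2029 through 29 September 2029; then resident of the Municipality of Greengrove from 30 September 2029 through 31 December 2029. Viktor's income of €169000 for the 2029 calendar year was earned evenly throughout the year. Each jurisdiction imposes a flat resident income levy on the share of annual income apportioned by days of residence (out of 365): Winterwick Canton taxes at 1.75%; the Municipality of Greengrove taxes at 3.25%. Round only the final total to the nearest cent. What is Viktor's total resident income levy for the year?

€3603.40

Winterwick Canton, 1 January – 29 September 2029: 272 days → €169000 × 1.75% × 272/365 = €2203.9452
The Municipality of Greengrove, 30 September – 31 December 2029: 93 days → €169000 × 3.25% × 93/365 = €1399.4589
Total = €3603.4041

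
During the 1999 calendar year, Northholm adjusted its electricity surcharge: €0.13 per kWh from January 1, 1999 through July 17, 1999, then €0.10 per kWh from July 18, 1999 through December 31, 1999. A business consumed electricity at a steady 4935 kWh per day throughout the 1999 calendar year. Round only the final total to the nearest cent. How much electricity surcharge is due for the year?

January 1 – July 17, 1999: 198 days × 4935 kWh/day = 977,130 kWh at €0.13/kWh → €127,026.90
July 18 – December 31, 1999: 167 days × 4935 kWh/day = 824,145 kWh at €0.10/kWh → €82,414.50

€209,441.40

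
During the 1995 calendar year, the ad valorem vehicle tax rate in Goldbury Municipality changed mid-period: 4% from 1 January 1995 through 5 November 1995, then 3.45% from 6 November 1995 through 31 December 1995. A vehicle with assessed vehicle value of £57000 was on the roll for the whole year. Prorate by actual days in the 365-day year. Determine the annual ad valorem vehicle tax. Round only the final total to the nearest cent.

£2231.90

1 January – 5 November 1995: 309 days at 4% → £57000 × 4% × 309/365 = £1930.1918
6 November – 31 December 1995: 56 days at 3.45% → £57000 × 3.45% × 56/365 = £301.7096
Total = £2231.9014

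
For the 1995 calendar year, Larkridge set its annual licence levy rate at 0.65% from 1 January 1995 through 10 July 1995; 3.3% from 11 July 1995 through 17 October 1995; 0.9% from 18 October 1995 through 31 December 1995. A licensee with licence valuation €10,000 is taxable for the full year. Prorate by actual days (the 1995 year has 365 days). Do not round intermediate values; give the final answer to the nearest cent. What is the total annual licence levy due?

1 January – 10 July 1995: 191 days at 0.65% → €10,000 × 0.65% × 191/365 = €34.0137
11 July – 17 October 1995: 99 days at 3.3% → €10,000 × 3.3% × 99/365 = €89.5068
18 October – 31 December 1995: 75 days at 0.9% → €10,000 × 0.9% × 75/365 = €18.4932
Total = €142.0137

€142.01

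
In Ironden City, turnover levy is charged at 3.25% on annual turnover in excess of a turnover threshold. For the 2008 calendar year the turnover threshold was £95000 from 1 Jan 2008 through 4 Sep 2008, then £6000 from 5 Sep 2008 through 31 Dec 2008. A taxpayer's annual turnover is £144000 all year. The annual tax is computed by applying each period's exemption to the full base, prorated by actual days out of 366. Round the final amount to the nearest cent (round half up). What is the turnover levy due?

1 Jan – 4 Sep 2008: 248 days, exemption £95000 → (£144000 − £95000) × 3.25% × 248/366 = £1079.0710
5 Sep – 31 Dec 2008: 118 days, exemption £6000 → (£144000 − £6000) × 3.25% × 118/366 = £1445.9836
Total = £2525.0546

£2525.05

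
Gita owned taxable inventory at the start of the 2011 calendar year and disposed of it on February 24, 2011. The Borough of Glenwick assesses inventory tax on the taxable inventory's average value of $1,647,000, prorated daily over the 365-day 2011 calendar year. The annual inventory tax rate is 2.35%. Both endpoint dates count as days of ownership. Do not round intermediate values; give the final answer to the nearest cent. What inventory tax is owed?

Days held (January 1 – February 24, 2011): 55 out of 365
Tax = $1,647,000 × 2.35% × 55/365 = $5,832.1849

$5,832.18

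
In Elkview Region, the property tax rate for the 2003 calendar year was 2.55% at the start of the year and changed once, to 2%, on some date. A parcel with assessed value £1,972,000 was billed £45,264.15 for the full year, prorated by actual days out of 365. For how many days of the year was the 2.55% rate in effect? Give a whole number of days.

196 days

Let d = days at the first rate; then 365 − d days at the second rate.
£1,972,000 × [2.55%·d + 2%·(365−d)] / 365 = £45,264.15
Solving gives d = 196, so the new rate took effect on 16 July 2003.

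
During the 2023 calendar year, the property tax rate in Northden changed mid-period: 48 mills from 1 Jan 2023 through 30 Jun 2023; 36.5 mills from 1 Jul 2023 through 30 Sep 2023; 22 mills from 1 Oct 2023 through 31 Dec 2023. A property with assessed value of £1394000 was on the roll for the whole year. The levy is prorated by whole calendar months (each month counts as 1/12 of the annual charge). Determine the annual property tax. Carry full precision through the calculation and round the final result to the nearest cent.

£53843.25

1 Jan – 30 Jun 2023: 6 months at 48 mills → £1394000 × 4.8% × 6/12 = £33456.0000
1 Jul – 30 Sep 2023: 3 months at 36.5 mills → £1394000 × 3.65% × 3/12 = £12720.2500
1 Oct – 31 Dec 2023: 3 months at 22 mills → £1394000 × 2.2% × 3/12 = £7667.0000
Total = £53843.2500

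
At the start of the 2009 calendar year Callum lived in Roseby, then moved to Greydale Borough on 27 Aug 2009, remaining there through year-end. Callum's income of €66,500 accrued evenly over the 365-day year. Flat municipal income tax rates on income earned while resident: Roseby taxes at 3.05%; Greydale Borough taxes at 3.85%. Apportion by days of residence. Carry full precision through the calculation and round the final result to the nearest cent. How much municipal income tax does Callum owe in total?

€2,213.36

Roseby, 1 Jan – 26 Aug 2009: 238 days → €66,500 × 3.05% × 238/365 = €1,322.5301
Greydale Borough, 27 Aug – 31 Dec 2009: 127 days → €66,500 × 3.85% × 127/365 = €890.8267
Total = €2,213.3568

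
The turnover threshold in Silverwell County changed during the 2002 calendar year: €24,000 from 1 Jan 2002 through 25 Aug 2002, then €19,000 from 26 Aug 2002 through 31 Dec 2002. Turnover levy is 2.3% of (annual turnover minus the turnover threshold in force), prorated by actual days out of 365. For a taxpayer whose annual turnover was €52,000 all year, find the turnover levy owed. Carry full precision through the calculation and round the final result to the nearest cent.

€684.33

1 Jan – 25 Aug 2002: 237 days, exemption €24,000 → (€52,000 − €24,000) × 2.3% × 237/365 = €418.1589
26 Aug – 31 Dec 2002: 128 days, exemption €19,000 → (€52,000 − €19,000) × 2.3% × 128/365 = €266.1699
Total = €684.3288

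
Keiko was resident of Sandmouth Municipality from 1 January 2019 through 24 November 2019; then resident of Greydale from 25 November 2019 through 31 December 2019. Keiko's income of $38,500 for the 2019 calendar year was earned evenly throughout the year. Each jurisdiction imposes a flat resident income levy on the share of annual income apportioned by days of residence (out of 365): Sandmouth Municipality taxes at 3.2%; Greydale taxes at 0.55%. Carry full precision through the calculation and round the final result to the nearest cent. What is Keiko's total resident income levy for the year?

$1,128.58

Sandmouth Municipality, 1 January – 24 November 2019: 328 days → $38,500 × 3.2% × 328/365 = $1,107.1123
Greydale, 25 November – 31 December 2019: 37 days → $38,500 × 0.55% × 37/365 = $21.4651
Total = $1,128.5774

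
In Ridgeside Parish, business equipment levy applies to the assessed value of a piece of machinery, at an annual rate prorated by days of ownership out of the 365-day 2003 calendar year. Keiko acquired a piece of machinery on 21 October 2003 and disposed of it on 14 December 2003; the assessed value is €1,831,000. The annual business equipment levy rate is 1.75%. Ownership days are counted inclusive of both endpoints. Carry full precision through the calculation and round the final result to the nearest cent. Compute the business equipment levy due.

€4,828.32

Days held (21 October – 14 December 2003): 55 out of 365
Tax = €1,831,000 × 1.75% × 55/365 = €4,828.3219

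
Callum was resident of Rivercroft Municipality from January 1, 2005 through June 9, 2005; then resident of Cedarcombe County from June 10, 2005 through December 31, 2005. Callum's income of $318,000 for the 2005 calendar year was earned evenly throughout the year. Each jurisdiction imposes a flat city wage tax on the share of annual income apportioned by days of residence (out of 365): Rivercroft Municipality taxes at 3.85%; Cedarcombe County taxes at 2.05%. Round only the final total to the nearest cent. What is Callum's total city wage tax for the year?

Rivercroft Municipality, January 1 – June 9, 2005: 160 days → $318,000 × 3.85% × 160/365 = $5,366.7945
Cedarcombe County, June 10 – December 31, 2005: 205 days → $318,000 × 2.05% × 205/365 = $3,661.3562
Total = $9,028.1507

$9,028.15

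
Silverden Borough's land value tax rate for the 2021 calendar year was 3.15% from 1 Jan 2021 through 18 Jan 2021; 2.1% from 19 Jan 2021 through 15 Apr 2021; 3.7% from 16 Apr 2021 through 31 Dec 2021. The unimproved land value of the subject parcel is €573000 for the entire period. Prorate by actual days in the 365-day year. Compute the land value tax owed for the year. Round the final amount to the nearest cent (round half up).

€18860.33

1 Jan – 18 Jan 2021: 18 days at 3.15% → €573000 × 3.15% × 18/365 = €890.1123
19 Jan – 15 Apr 2021: 87 days at 2.1% → €573000 × 2.1% × 87/365 = €2868.1397
16 Apr – 31 Dec 2021: 260 days at 3.7% → €573000 × 3.7% × 260/365 = €15102.0822
Total = €18860.3342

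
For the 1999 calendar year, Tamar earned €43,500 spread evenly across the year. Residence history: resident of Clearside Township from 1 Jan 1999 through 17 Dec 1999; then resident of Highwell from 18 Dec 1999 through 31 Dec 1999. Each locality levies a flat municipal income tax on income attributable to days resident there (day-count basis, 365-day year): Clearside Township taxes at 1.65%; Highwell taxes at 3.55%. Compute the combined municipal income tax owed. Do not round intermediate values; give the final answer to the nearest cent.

€749.45

Clearside Township, 1 Jan – 17 Dec 1999: 351 days → €43,500 × 1.65% × 351/365 = €690.2199
Highwell, 18 Dec – 31 Dec 1999: 14 days → €43,500 × 3.55% × 14/365 = €59.2315
Total = €749.4514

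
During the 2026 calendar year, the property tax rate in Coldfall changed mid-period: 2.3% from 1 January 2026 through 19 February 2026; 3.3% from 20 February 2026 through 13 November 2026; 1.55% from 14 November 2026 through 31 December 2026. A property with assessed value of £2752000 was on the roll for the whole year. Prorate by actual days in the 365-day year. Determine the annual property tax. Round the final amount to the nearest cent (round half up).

£80712.77

1 January – 19 February 2026: 50 days at 2.3% → £2752000 × 2.3% × 50/365 = £8670.6849
20 February – 13 November 2026: 267 days at 3.3% → £2752000 × 3.3% × 267/365 = £66432.5260
14 November – 31 December 2026: 48 days at 1.55% → £2752000 × 1.55% × 48/365 = £5609.5562
Total = £80712.7671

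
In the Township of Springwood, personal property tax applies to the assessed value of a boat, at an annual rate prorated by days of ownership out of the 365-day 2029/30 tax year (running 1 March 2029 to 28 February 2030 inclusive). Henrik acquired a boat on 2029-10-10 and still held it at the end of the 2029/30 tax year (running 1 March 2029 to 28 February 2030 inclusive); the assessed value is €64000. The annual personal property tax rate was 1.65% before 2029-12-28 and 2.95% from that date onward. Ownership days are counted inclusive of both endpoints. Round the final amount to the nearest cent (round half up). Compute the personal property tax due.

€554.43

2029-10-10 to 2029-12-27: 79 days at 1.65% → €64000 × 1.65% × 79/365 = €228.5589
2029-12-28 to 2030-02-28: 63 days at 2.95% → €64000 × 2.95% × 63/365 = €325.8740
Total = €554.4329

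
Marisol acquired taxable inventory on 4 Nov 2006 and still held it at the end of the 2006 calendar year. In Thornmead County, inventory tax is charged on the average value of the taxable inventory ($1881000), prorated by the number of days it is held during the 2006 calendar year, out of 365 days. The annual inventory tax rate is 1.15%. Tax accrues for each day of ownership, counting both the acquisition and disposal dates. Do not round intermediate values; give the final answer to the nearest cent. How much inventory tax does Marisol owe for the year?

Days held (4 Nov – 31 Dec 2006): 58 out of 365
Tax = $1881000 × 1.15% × 58/365 = $3437.3342

$3437.33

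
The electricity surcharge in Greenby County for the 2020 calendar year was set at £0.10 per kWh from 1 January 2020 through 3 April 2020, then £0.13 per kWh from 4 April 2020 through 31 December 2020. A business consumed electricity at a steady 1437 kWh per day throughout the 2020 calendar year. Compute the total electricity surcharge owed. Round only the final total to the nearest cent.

1 January – 3 April 2020: 94 days × 1437 kWh/day = 135,078 kWh at £0.10/kWh → £13507.80
4 April – 31 December 2020: 272 days × 1437 kWh/day = 390,864 kWh at £0.13/kWh → £50812.32

£64320.12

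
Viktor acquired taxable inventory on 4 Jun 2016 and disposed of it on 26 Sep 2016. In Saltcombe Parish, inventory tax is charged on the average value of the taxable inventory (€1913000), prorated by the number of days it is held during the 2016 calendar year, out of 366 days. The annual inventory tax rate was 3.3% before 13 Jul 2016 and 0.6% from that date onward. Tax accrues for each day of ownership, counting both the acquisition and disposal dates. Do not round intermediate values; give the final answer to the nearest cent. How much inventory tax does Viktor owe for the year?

€9110.27

4 Jun – 12 Jul 2016: 39 days at 3.3% → €1913000 × 3.3% × 39/366 = €6726.8607
13 Jul – 26 Sep 2016: 76 days at 0.6% → €1913000 × 0.6% × 76/366 = €2383.4098
Total = €9110.2705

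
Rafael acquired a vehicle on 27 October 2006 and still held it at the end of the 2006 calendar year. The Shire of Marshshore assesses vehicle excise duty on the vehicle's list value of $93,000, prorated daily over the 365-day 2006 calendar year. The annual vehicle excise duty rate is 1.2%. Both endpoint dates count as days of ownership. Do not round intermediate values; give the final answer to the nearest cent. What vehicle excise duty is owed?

Days held (27 October – 31 December 2006): 66 out of 365
Tax = $93,000 × 1.2% × 66/365 = $201.7973

$201.80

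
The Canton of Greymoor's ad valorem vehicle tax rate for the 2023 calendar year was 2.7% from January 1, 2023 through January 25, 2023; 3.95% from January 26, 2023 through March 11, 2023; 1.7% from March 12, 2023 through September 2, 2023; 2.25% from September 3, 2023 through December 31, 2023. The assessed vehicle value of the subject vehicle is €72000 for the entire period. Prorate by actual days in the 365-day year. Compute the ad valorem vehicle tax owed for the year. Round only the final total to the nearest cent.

January 1 – January 25, 2023: 25 days at 2.7% → €72000 × 2.7% × 25/365 = €133.1507
January 26 – March 11, 2023: 45 days at 3.95% → €72000 × 3.95% × 45/365 = €350.6301
March 12 – September 2, 2023: 175 days at 1.7% → €72000 × 1.7% × 175/365 = €586.8493
September 3 – December 31, 2023: 120 days at 2.25% → €72000 × 2.25% × 120/365 = €532.6027
Total = €1603.2329

€1603.23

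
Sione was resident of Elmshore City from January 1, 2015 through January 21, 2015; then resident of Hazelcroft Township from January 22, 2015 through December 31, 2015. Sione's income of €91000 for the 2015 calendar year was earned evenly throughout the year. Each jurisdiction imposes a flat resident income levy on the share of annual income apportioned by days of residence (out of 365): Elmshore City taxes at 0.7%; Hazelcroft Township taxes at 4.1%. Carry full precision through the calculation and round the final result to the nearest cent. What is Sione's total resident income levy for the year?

Elmshore City, January 1 – January 21, 2015: 21 days → €91000 × 0.7% × 21/365 = €36.6493
Hazelcroft Township, January 22 – December 31, 2015: 344 days → €91000 × 4.1% × 344/365 = €3516.3397
Total = €3552.9890

€3552.99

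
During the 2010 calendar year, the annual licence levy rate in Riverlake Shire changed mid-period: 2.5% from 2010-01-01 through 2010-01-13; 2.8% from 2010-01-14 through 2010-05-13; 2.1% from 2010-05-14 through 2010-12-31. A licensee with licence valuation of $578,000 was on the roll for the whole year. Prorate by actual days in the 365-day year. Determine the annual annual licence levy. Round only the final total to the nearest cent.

2010-01-01 to 2010-01-13: 13 days at 2.5% → $578,000 × 2.5% × 13/365 = $514.6575
2010-01-14 to 2010-05-13: 120 days at 2.8% → $578,000 × 2.8% × 120/365 = $5,320.7671
2010-05-14 to 2010-12-31: 232 days at 2.1% → $578,000 × 2.1% × 232/365 = $7,715.1123
Total = $13,550.5370

$13,550.54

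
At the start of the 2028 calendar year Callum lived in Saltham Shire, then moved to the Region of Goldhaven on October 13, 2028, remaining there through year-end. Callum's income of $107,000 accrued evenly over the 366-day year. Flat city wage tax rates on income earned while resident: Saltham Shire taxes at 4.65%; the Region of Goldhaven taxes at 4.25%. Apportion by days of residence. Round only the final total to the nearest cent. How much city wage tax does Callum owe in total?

$4,881.95

Saltham Shire, January 1 – October 12, 2028: 286 days → $107,000 × 4.65% × 286/366 = $3,887.9590
The Region of Goldhaven, October 13 – December 31, 2028: 80 days → $107,000 × 4.25% × 80/366 = $993.9891
Total = $4,881.9481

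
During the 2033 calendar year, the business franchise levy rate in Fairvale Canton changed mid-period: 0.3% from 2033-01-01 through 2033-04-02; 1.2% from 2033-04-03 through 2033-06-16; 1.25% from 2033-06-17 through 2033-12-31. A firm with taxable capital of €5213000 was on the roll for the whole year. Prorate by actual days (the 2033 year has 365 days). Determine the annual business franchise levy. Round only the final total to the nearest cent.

€52144.28

2033-01-01 to 2033-04-02: 92 days at 0.3% → €5213000 × 0.3% × 92/365 = €3941.8849
2033-04-03 to 2033-06-16: 75 days at 1.2% → €5213000 × 1.2% × 75/365 = €12853.9726
2033-06-17 to 2033-12-31: 198 days at 1.25% → €5213000 × 1.25% × 198/365 = €35348.4247
Total = €52144.2822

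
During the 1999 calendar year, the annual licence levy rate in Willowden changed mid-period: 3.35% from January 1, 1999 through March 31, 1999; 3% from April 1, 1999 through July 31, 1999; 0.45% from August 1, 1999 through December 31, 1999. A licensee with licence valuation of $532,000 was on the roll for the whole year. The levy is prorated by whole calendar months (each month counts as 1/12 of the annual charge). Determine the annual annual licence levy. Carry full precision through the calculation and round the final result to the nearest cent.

January 1 – March 31, 1999: 3 months at 3.35% → $532,000 × 3.35% × 3/12 = $4,455.5000
April 1 – July 31, 1999: 4 months at 3% → $532,000 × 3% × 4/12 = $5,320.0000
August 1 – December 31, 1999: 5 months at 0.45% → $532,000 × 0.45% × 5/12 = $997.5000
Total = $10,773.0000

$10,773.00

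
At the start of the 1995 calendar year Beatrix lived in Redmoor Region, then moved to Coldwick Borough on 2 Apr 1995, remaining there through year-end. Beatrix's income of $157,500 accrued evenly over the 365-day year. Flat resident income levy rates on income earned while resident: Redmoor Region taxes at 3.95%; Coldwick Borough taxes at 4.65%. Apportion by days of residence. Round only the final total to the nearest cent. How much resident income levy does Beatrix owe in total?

Redmoor Region, 1 Jan – 1 Apr 1995: 91 days → $157,500 × 3.95% × 91/365 = $1,551.0514
Coldwick Borough, 2 Apr – 31 Dec 1995: 274 days → $157,500 × 4.65% × 274/365 = $5,497.8288
Total = $7,048.8801

$7,048.88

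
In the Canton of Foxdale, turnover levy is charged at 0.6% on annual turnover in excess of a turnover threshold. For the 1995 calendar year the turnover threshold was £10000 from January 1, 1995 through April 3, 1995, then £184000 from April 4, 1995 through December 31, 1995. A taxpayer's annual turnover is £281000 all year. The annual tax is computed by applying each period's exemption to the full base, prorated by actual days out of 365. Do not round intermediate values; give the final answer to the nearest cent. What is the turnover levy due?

£848.01

January 1 – April 3, 1995: 93 days, exemption £10000 → (£281000 − £10000) × 0.6% × 93/365 = £414.2959
April 4 – December 31, 1995: 272 days, exemption £184000 → (£281000 − £184000) × 0.6% × 272/365 = £433.7096
Total = £848.0055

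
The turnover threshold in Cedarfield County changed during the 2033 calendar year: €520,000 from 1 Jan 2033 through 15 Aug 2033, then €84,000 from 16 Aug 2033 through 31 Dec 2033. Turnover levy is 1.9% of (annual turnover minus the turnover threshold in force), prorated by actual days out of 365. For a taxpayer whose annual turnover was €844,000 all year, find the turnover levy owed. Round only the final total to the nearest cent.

1 Jan – 15 Aug 2033: 227 days, exemption €520,000 → (€844,000 − €520,000) × 1.9% × 227/365 = €3,828.5260
16 Aug – 31 Dec 2033: 138 days, exemption €84,000 → (€844,000 − €84,000) × 1.9% × 138/365 = €5,459.5068
Total = €9,288.0329

€9,288.03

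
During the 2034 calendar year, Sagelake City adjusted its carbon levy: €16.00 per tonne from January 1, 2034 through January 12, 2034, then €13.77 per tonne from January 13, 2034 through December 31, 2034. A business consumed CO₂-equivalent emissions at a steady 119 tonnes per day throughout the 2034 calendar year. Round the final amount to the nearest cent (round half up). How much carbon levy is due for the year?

€601,284.39

January 1 – January 12, 2034: 12 days × 119 tonnes/day = 1,428 tonnes at €16.00/tonne → €22,848.00
January 13 – December 31, 2034: 353 days × 119 tonnes/day = 42,007 tonnes at €13.77/tonne → €578,436.39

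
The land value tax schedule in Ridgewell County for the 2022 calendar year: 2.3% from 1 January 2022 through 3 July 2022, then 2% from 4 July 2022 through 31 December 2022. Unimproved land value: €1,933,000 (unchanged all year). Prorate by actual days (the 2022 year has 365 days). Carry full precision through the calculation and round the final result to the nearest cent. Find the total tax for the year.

€41,583.33

1 January – 3 July 2022: 184 days at 2.3% → €1,933,000 × 2.3% × 184/365 = €22,412.2082
4 July – 31 December 2022: 181 days at 2% → €1,933,000 × 2% × 181/365 = €19,171.1233
Total = €41,583.3315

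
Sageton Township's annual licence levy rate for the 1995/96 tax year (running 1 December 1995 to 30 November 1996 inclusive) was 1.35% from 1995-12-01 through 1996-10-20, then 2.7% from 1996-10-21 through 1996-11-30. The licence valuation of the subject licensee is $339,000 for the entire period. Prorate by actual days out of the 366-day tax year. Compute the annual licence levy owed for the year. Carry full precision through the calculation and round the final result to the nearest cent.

$5,089.17

1995-12-01 to 1996-10-20: 325 days at 1.35% → $339,000 × 1.35% × 325/366 = $4,063.8320
1996-10-21 to 1996-11-30: 41 days at 2.7% → $339,000 × 2.7% × 41/366 = $1,025.3361
Total = $5,089.1680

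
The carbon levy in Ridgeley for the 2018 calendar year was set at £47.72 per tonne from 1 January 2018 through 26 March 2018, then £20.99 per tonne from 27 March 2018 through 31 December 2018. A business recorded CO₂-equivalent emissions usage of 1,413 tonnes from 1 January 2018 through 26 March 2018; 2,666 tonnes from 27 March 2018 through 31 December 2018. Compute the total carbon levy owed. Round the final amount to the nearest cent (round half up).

1 January – 26 March 2018: 1,413 tonnes at £47.72/tonne → £67428.36
27 March – 31 December 2018: 2,666 tonnes at £20.99/tonne → £55959.34

£123387.70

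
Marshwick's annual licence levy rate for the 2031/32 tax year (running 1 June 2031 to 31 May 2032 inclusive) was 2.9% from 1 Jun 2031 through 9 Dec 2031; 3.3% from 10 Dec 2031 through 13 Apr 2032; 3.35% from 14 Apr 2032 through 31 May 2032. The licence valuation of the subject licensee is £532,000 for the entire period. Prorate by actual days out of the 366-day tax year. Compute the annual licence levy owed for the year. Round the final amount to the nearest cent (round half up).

£16,474.56

1 Jun – 9 Dec 2031: 192 days at 2.9% → £532,000 × 2.9% × 192/366 = £8,093.3770
10 Dec 2031 – 13 Apr 2032: 126 days at 3.3% → £532,000 × 3.3% × 126/366 = £6,043.8689
14 Apr – 31 May 2032: 48 days at 3.35% → £532,000 × 3.35% × 48/366 = £2,337.3115
Total = £16,474.5574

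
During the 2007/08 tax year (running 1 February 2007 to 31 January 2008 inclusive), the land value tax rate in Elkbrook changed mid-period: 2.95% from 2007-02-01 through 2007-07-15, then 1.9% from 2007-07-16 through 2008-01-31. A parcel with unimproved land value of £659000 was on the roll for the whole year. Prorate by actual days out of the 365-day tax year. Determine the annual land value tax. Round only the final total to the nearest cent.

£15648.99

2007-02-01 to 2007-07-15: 165 days at 2.95% → £659000 × 2.95% × 165/365 = £8788.1712
2007-07-16 to 2008-01-31: 200 days at 1.9% → £659000 × 1.9% × 200/365 = £6860.8219
Total = £15648.9932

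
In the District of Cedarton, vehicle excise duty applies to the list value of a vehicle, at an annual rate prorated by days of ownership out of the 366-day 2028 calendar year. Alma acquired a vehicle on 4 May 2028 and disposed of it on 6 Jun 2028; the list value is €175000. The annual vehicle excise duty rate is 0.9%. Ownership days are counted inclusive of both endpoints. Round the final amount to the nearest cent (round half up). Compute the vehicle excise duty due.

€146.31

Days held (4 May – 6 Jun 2028): 34 out of 366
Tax = €175000 × 0.9% × 34/366 = €146.3115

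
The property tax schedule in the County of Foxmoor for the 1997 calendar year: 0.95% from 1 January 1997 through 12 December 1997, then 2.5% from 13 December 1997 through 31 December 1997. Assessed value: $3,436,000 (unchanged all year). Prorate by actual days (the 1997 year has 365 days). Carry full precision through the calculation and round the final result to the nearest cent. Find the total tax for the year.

1 January – 12 December 1997: 346 days at 0.95% → $3,436,000 × 0.95% × 346/365 = $30,942.8274
13 December – 31 December 1997: 19 days at 2.5% → $3,436,000 × 2.5% × 19/365 = $4,471.5068
Total = $35,414.3342

$35,414.33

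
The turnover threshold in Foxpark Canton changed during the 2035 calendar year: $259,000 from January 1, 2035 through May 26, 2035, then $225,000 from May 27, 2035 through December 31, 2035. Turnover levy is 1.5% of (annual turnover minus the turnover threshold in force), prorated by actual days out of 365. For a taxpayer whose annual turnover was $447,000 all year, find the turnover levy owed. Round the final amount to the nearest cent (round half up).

January 1 – May 26, 2035: 146 days, exemption $259,000 → ($447,000 − $259,000) × 1.5% × 146/365 = $1,128.0000
May 27 – December 31, 2035: 219 days, exemption $225,000 → ($447,000 − $225,000) × 1.5% × 219/365 = $1,998.0000
Total = $3,126.0000

$3,126.00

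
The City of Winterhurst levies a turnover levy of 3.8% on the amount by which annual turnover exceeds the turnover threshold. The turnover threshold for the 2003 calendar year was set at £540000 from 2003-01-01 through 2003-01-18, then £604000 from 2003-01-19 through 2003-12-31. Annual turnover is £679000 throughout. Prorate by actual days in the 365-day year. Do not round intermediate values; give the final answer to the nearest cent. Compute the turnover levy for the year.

£2969.93

2003-01-01 to 2003-01-18: 18 days, exemption £540000 → (£679000 − £540000) × 3.8% × 18/365 = £260.4822
2003-01-19 to 2003-12-31: 347 days, exemption £604000 → (£679000 − £604000) × 3.8% × 347/365 = £2709.4521
Total = £2969.9342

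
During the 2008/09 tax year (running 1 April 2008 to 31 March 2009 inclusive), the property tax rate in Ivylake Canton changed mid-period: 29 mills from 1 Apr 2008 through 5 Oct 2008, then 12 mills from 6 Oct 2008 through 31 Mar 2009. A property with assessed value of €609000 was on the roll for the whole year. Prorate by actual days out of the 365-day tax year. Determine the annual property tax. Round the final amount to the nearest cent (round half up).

1 Apr – 5 Oct 2008: 188 days at 29 mills → €609000 × 2.9% × 188/365 = €9096.6247
6 Oct 2008 – 31 Mar 2009: 177 days at 12 mills → €609000 × 1.2% × 177/365 = €3543.8795
Total = €12640.5041

€12640.50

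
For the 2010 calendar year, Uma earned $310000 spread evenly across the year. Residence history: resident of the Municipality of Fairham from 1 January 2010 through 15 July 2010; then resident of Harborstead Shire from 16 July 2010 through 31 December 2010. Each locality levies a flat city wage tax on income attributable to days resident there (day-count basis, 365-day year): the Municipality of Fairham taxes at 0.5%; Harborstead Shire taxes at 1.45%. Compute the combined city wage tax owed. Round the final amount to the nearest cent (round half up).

The Municipality of Fairham, 1 January – 15 July 2010: 196 days → $310000 × 0.5% × 196/365 = $832.3288
Harborstead Shire, 16 July – 31 December 2010: 169 days → $310000 × 1.45% × 169/365 = $2081.2466
Total = $2913.5753

$2913.58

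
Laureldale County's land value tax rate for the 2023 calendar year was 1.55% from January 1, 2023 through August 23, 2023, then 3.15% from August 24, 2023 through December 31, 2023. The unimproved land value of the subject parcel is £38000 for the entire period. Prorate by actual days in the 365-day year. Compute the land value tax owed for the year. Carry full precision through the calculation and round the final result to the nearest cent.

£805.55

January 1 – August 23, 2023: 235 days at 1.55% → £38000 × 1.55% × 235/365 = £379.2192
August 24 – December 31, 2023: 130 days at 3.15% → £38000 × 3.15% × 130/365 = £426.3288
Total = £805.5479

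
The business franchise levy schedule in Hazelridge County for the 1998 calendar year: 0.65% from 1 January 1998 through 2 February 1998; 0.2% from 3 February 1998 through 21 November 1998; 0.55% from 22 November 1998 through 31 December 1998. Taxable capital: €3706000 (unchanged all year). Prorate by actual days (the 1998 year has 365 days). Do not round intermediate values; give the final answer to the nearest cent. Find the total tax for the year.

1 January – 2 February 1998: 33 days at 0.65% → €3706000 × 0.65% × 33/365 = €2177.9096
3 February – 21 November 1998: 292 days at 0.2% → €3706000 × 0.2% × 292/365 = €5929.6000
22 November – 31 December 1998: 40 days at 0.55% → €3706000 × 0.55% × 40/365 = €2233.7534
Total = €10341.2630

€10341.26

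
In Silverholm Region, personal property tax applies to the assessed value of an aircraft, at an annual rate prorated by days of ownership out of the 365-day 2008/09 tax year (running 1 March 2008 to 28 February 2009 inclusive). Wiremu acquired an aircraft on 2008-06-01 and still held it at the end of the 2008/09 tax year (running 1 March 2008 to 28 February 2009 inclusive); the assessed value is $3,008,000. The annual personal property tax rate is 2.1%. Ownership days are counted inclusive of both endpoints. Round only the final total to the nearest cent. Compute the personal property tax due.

$47,246.20

Days held (2008-06-01 to 2009-02-28): 273 out of 365
Tax = $3,008,000 × 2.1% × 273/365 = $47,246.2027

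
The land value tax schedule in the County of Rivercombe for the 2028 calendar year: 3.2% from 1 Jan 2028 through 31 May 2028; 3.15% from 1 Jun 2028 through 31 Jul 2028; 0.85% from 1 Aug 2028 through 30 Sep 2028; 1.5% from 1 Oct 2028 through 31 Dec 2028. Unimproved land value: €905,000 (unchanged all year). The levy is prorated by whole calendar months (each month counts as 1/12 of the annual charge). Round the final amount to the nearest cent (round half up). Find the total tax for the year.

€21,493.75

1 Jan – 31 May 2028: 5 months at 3.2% → €905,000 × 3.2% × 5/12 = €12,066.6667
1 Jun – 31 Jul 2028: 2 months at 3.15% → €905,000 × 3.15% × 2/12 = €4,751.2500
1 Aug – 30 Sep 2028: 2 months at 0.85% → €905,000 × 0.85% × 2/12 = €1,282.0833
1 Oct – 31 Dec 2028: 3 months at 1.5% → €905,000 × 1.5% × 3/12 = €3,393.7500
Total = €21,493.7500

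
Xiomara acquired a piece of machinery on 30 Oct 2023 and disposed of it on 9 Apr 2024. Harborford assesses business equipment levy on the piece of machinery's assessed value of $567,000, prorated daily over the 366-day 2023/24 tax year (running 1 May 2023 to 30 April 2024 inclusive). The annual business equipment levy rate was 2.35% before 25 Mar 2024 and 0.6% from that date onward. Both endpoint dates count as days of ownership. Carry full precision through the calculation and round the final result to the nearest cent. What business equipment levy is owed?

30 Oct 2023 – 24 Mar 2024: 147 days at 2.35% → $567,000 × 2.35% × 147/366 = $5,351.6434
25 Mar – 9 Apr 2024: 16 days at 0.6% → $567,000 × 0.6% × 16/366 = $148.7213
Total = $5,500.3648

$5,500.36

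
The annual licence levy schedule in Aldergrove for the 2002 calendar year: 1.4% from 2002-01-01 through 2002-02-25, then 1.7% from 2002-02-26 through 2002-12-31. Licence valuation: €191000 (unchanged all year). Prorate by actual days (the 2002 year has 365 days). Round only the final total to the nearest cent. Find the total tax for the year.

€3159.09

2002-01-01 to 2002-02-25: 56 days at 1.4% → €191000 × 1.4% × 56/365 = €410.2575
2002-02-26 to 2002-12-31: 309 days at 1.7% → €191000 × 1.7% × 309/365 = €2748.8301
Total = €3159.0877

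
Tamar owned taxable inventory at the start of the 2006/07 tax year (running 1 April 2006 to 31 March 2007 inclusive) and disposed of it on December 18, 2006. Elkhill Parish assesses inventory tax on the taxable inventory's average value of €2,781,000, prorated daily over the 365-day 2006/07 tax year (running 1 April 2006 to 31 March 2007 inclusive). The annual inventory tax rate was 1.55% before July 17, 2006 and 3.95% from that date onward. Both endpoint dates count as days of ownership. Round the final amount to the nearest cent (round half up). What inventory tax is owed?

April 1 – July 16, 2006: 107 days at 1.55% → €2,781,000 × 1.55% × 107/365 = €12,636.4068
July 17 – December 18, 2006: 155 days at 3.95% → €2,781,000 × 3.95% × 155/365 = €46,648.4178
Total = €59,284.8247

€59,284.82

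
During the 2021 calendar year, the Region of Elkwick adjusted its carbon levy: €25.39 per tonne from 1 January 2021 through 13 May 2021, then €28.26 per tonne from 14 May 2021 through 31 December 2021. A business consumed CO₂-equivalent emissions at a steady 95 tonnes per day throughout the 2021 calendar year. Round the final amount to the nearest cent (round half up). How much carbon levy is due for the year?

1 January – 13 May 2021: 133 days × 95 tonnes/day = 12,635 tonnes at €25.39/tonne → €320,802.65
14 May – 31 December 2021: 232 days × 95 tonnes/day = 22,040 tonnes at €28.26/tonne → €622,850.40

€943,653.05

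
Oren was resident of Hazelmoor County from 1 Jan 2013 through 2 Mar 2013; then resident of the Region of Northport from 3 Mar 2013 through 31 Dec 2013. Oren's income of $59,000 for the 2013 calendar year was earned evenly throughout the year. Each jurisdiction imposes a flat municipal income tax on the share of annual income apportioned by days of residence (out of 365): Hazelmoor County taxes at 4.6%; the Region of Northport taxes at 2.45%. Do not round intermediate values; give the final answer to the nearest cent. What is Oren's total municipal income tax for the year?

$1,657.50

Hazelmoor County, 1 Jan – 2 Mar 2013: 61 days → $59,000 × 4.6% × 61/365 = $453.5726
The Region of Northport, 3 Mar – 31 Dec 2013: 304 days → $59,000 × 2.45% × 304/365 = $1,203.9233
Total = $1,657.4959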